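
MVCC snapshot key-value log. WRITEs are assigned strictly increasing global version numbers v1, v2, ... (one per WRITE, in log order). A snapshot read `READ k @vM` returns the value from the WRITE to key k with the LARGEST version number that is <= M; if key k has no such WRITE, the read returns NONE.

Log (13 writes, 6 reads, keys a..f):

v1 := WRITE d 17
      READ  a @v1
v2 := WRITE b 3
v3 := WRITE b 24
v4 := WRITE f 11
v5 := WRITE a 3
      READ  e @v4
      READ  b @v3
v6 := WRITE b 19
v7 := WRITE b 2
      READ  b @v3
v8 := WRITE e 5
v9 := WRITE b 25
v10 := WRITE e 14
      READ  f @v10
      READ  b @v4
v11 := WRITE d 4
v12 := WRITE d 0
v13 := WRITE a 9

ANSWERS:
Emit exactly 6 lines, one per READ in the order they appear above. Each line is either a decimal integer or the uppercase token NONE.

Answer: NONE
NONE
24
24
11
24

Derivation:
v1: WRITE d=17  (d history now [(1, 17)])
READ a @v1: history=[] -> no version <= 1 -> NONE
v2: WRITE b=3  (b history now [(2, 3)])
v3: WRITE b=24  (b history now [(2, 3), (3, 24)])
v4: WRITE f=11  (f history now [(4, 11)])
v5: WRITE a=3  (a history now [(5, 3)])
READ e @v4: history=[] -> no version <= 4 -> NONE
READ b @v3: history=[(2, 3), (3, 24)] -> pick v3 -> 24
v6: WRITE b=19  (b history now [(2, 3), (3, 24), (6, 19)])
v7: WRITE b=2  (b history now [(2, 3), (3, 24), (6, 19), (7, 2)])
READ b @v3: history=[(2, 3), (3, 24), (6, 19), (7, 2)] -> pick v3 -> 24
v8: WRITE e=5  (e history now [(8, 5)])
v9: WRITE b=25  (b history now [(2, 3), (3, 24), (6, 19), (7, 2), (9, 25)])
v10: WRITE e=14  (e history now [(8, 5), (10, 14)])
READ f @v10: history=[(4, 11)] -> pick v4 -> 11
READ b @v4: history=[(2, 3), (3, 24), (6, 19), (7, 2), (9, 25)] -> pick v3 -> 24
v11: WRITE d=4  (d history now [(1, 17), (11, 4)])
v12: WRITE d=0  (d history now [(1, 17), (11, 4), (12, 0)])
v13: WRITE a=9  (a history now [(5, 3), (13, 9)])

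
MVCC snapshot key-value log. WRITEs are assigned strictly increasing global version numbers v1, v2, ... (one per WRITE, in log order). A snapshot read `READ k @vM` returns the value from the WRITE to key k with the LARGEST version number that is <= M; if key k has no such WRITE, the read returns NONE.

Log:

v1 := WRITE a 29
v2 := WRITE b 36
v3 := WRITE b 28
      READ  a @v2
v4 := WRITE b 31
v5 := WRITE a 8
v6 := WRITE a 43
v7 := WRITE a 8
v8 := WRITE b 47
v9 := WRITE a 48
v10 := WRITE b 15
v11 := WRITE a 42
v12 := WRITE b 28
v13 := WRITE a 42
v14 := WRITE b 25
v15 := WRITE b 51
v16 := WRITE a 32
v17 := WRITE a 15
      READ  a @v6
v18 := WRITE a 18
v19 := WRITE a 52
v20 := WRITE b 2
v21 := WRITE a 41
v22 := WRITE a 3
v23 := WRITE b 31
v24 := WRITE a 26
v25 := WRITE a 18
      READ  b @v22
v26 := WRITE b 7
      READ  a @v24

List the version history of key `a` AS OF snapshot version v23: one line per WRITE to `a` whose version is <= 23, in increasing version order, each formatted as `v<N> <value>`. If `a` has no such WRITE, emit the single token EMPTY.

Scan writes for key=a with version <= 23:
  v1 WRITE a 29 -> keep
  v2 WRITE b 36 -> skip
  v3 WRITE b 28 -> skip
  v4 WRITE b 31 -> skip
  v5 WRITE a 8 -> keep
  v6 WRITE a 43 -> keep
  v7 WRITE a 8 -> keep
  v8 WRITE b 47 -> skip
  v9 WRITE a 48 -> keep
  v10 WRITE b 15 -> skip
  v11 WRITE a 42 -> keep
  v12 WRITE b 28 -> skip
  v13 WRITE a 42 -> keep
  v14 WRITE b 25 -> skip
  v15 WRITE b 51 -> skip
  v16 WRITE a 32 -> keep
  v17 WRITE a 15 -> keep
  v18 WRITE a 18 -> keep
  v19 WRITE a 52 -> keep
  v20 WRITE b 2 -> skip
  v21 WRITE a 41 -> keep
  v22 WRITE a 3 -> keep
  v23 WRITE b 31 -> skip
  v24 WRITE a 26 -> drop (> snap)
  v25 WRITE a 18 -> drop (> snap)
  v26 WRITE b 7 -> skip
Collected: [(1, 29), (5, 8), (6, 43), (7, 8), (9, 48), (11, 42), (13, 42), (16, 32), (17, 15), (18, 18), (19, 52), (21, 41), (22, 3)]

Answer: v1 29
v5 8
v6 43
v7 8
v9 48
v11 42
v13 42
v16 32
v17 15
v18 18
v19 52
v21 41
v22 3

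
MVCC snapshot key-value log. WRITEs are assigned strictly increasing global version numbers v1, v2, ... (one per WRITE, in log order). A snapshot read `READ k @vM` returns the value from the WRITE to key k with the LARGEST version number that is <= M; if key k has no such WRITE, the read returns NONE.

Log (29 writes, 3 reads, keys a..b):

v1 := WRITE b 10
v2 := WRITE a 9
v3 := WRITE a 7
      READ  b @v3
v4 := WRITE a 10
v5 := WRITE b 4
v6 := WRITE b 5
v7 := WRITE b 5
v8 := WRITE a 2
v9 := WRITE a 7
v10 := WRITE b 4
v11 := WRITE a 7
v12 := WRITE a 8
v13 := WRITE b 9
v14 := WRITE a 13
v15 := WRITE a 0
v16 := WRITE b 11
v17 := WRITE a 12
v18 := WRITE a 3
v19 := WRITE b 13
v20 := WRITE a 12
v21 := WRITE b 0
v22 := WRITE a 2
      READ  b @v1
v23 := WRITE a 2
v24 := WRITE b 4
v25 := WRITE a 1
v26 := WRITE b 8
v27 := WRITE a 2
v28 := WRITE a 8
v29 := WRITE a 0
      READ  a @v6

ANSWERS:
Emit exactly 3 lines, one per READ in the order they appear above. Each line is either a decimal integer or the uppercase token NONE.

Answer: 10
10
10

Derivation:
v1: WRITE b=10  (b history now [(1, 10)])
v2: WRITE a=9  (a history now [(2, 9)])
v3: WRITE a=7  (a history now [(2, 9), (3, 7)])
READ b @v3: history=[(1, 10)] -> pick v1 -> 10
v4: WRITE a=10  (a history now [(2, 9), (3, 7), (4, 10)])
v5: WRITE b=4  (b history now [(1, 10), (5, 4)])
v6: WRITE b=5  (b history now [(1, 10), (5, 4), (6, 5)])
v7: WRITE b=5  (b history now [(1, 10), (5, 4), (6, 5), (7, 5)])
v8: WRITE a=2  (a history now [(2, 9), (3, 7), (4, 10), (8, 2)])
v9: WRITE a=7  (a history now [(2, 9), (3, 7), (4, 10), (8, 2), (9, 7)])
v10: WRITE b=4  (b history now [(1, 10), (5, 4), (6, 5), (7, 5), (10, 4)])
v11: WRITE a=7  (a history now [(2, 9), (3, 7), (4, 10), (8, 2), (9, 7), (11, 7)])
v12: WRITE a=8  (a history now [(2, 9), (3, 7), (4, 10), (8, 2), (9, 7), (11, 7), (12, 8)])
v13: WRITE b=9  (b history now [(1, 10), (5, 4), (6, 5), (7, 5), (10, 4), (13, 9)])
v14: WRITE a=13  (a history now [(2, 9), (3, 7), (4, 10), (8, 2), (9, 7), (11, 7), (12, 8), (14, 13)])
v15: WRITE a=0  (a history now [(2, 9), (3, 7), (4, 10), (8, 2), (9, 7), (11, 7), (12, 8), (14, 13), (15, 0)])
v16: WRITE b=11  (b history now [(1, 10), (5, 4), (6, 5), (7, 5), (10, 4), (13, 9), (16, 11)])
v17: WRITE a=12  (a history now [(2, 9), (3, 7), (4, 10), (8, 2), (9, 7), (11, 7), (12, 8), (14, 13), (15, 0), (17, 12)])
v18: WRITE a=3  (a history now [(2, 9), (3, 7), (4, 10), (8, 2), (9, 7), (11, 7), (12, 8), (14, 13), (15, 0), (17, 12), (18, 3)])
v19: WRITE b=13  (b history now [(1, 10), (5, 4), (6, 5), (7, 5), (10, 4), (13, 9), (16, 11), (19, 13)])
v20: WRITE a=12  (a history now [(2, 9), (3, 7), (4, 10), (8, 2), (9, 7), (11, 7), (12, 8), (14, 13), (15, 0), (17, 12), (18, 3), (20, 12)])
v21: WRITE b=0  (b history now [(1, 10), (5, 4), (6, 5), (7, 5), (10, 4), (13, 9), (16, 11), (19, 13), (21, 0)])
v22: WRITE a=2  (a history now [(2, 9), (3, 7), (4, 10), (8, 2), (9, 7), (11, 7), (12, 8), (14, 13), (15, 0), (17, 12), (18, 3), (20, 12), (22, 2)])
READ b @v1: history=[(1, 10), (5, 4), (6, 5), (7, 5), (10, 4), (13, 9), (16, 11), (19, 13), (21, 0)] -> pick v1 -> 10
v23: WRITE a=2  (a history now [(2, 9), (3, 7), (4, 10), (8, 2), (9, 7), (11, 7), (12, 8), (14, 13), (15, 0), (17, 12), (18, 3), (20, 12), (22, 2), (23, 2)])
v24: WRITE b=4  (b history now [(1, 10), (5, 4), (6, 5), (7, 5), (10, 4), (13, 9), (16, 11), (19, 13), (21, 0), (24, 4)])
v25: WRITE a=1  (a history now [(2, 9), (3, 7), (4, 10), (8, 2), (9, 7), (11, 7), (12, 8), (14, 13), (15, 0), (17, 12), (18, 3), (20, 12), (22, 2), (23, 2), (25, 1)])
v26: WRITE b=8  (b history now [(1, 10), (5, 4), (6, 5), (7, 5), (10, 4), (13, 9), (16, 11), (19, 13), (21, 0), (24, 4), (26, 8)])
v27: WRITE a=2  (a history now [(2, 9), (3, 7), (4, 10), (8, 2), (9, 7), (11, 7), (12, 8), (14, 13), (15, 0), (17, 12), (18, 3), (20, 12), (22, 2), (23, 2), (25, 1), (27, 2)])
v28: WRITE a=8  (a history now [(2, 9), (3, 7), (4, 10), (8, 2), (9, 7), (11, 7), (12, 8), (14, 13), (15, 0), (17, 12), (18, 3), (20, 12), (22, 2), (23, 2), (25, 1), (27, 2), (28, 8)])
v29: WRITE a=0  (a history now [(2, 9), (3, 7), (4, 10), (8, 2), (9, 7), (11, 7), (12, 8), (14, 13), (15, 0), (17, 12), (18, 3), (20, 12), (22, 2), (23, 2), (25, 1), (27, 2), (28, 8), (29, 0)])
READ a @v6: history=[(2, 9), (3, 7), (4, 10), (8, 2), (9, 7), (11, 7), (12, 8), (14, 13), (15, 0), (17, 12), (18, 3), (20, 12), (22, 2), (23, 2), (25, 1), (27, 2), (28, 8), (29, 0)] -> pick v4 -> 10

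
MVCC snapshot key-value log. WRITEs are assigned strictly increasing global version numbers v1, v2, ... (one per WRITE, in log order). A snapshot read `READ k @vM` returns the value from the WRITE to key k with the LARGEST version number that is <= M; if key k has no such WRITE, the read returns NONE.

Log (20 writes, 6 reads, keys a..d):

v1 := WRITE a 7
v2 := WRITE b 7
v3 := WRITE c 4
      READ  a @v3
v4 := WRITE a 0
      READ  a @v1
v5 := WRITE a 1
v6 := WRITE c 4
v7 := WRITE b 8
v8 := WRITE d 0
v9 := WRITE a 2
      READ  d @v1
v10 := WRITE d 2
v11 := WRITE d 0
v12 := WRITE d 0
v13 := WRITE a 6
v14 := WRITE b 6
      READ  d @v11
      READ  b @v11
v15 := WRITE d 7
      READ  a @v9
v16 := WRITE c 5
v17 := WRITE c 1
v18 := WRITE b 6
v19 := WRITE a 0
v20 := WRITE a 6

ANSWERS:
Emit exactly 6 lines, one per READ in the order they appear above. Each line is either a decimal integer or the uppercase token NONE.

Answer: 7
7
NONE
0
8
2

Derivation:
v1: WRITE a=7  (a history now [(1, 7)])
v2: WRITE b=7  (b history now [(2, 7)])
v3: WRITE c=4  (c history now [(3, 4)])
READ a @v3: history=[(1, 7)] -> pick v1 -> 7
v4: WRITE a=0  (a history now [(1, 7), (4, 0)])
READ a @v1: history=[(1, 7), (4, 0)] -> pick v1 -> 7
v5: WRITE a=1  (a history now [(1, 7), (4, 0), (5, 1)])
v6: WRITE c=4  (c history now [(3, 4), (6, 4)])
v7: WRITE b=8  (b history now [(2, 7), (7, 8)])
v8: WRITE d=0  (d history now [(8, 0)])
v9: WRITE a=2  (a history now [(1, 7), (4, 0), (5, 1), (9, 2)])
READ d @v1: history=[(8, 0)] -> no version <= 1 -> NONE
v10: WRITE d=2  (d history now [(8, 0), (10, 2)])
v11: WRITE d=0  (d history now [(8, 0), (10, 2), (11, 0)])
v12: WRITE d=0  (d history now [(8, 0), (10, 2), (11, 0), (12, 0)])
v13: WRITE a=6  (a history now [(1, 7), (4, 0), (5, 1), (9, 2), (13, 6)])
v14: WRITE b=6  (b history now [(2, 7), (7, 8), (14, 6)])
READ d @v11: history=[(8, 0), (10, 2), (11, 0), (12, 0)] -> pick v11 -> 0
READ b @v11: history=[(2, 7), (7, 8), (14, 6)] -> pick v7 -> 8
v15: WRITE d=7  (d history now [(8, 0), (10, 2), (11, 0), (12, 0), (15, 7)])
READ a @v9: history=[(1, 7), (4, 0), (5, 1), (9, 2), (13, 6)] -> pick v9 -> 2
v16: WRITE c=5  (c history now [(3, 4), (6, 4), (16, 5)])
v17: WRITE c=1  (c history now [(3, 4), (6, 4), (16, 5), (17, 1)])
v18: WRITE b=6  (b history now [(2, 7), (7, 8), (14, 6), (18, 6)])
v19: WRITE a=0  (a history now [(1, 7), (4, 0), (5, 1), (9, 2), (13, 6), (19, 0)])
v20: WRITE a=6  (a history now [(1, 7), (4, 0), (5, 1), (9, 2), (13, 6), (19, 0), (20, 6)])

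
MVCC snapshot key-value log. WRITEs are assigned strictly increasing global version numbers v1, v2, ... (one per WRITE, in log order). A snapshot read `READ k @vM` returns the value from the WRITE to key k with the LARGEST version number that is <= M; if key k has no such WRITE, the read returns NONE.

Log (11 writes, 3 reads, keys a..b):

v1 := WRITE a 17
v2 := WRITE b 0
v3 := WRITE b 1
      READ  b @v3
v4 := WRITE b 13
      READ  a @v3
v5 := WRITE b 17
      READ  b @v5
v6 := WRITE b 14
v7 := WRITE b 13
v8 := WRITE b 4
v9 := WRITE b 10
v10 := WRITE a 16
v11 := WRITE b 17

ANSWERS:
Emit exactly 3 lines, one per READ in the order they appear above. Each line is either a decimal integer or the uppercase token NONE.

Answer: 1
17
17

Derivation:
v1: WRITE a=17  (a history now [(1, 17)])
v2: WRITE b=0  (b history now [(2, 0)])
v3: WRITE b=1  (b history now [(2, 0), (3, 1)])
READ b @v3: history=[(2, 0), (3, 1)] -> pick v3 -> 1
v4: WRITE b=13  (b history now [(2, 0), (3, 1), (4, 13)])
READ a @v3: history=[(1, 17)] -> pick v1 -> 17
v5: WRITE b=17  (b history now [(2, 0), (3, 1), (4, 13), (5, 17)])
READ b @v5: history=[(2, 0), (3, 1), (4, 13), (5, 17)] -> pick v5 -> 17
v6: WRITE b=14  (b history now [(2, 0), (3, 1), (4, 13), (5, 17), (6, 14)])
v7: WRITE b=13  (b history now [(2, 0), (3, 1), (4, 13), (5, 17), (6, 14), (7, 13)])
v8: WRITE b=4  (b history now [(2, 0), (3, 1), (4, 13), (5, 17), (6, 14), (7, 13), (8, 4)])
v9: WRITE b=10  (b history now [(2, 0), (3, 1), (4, 13), (5, 17), (6, 14), (7, 13), (8, 4), (9, 10)])
v10: WRITE a=16  (a history now [(1, 17), (10, 16)])
v11: WRITE b=17  (b history now [(2, 0), (3, 1), (4, 13), (5, 17), (6, 14), (7, 13), (8, 4), (9, 10), (11, 17)])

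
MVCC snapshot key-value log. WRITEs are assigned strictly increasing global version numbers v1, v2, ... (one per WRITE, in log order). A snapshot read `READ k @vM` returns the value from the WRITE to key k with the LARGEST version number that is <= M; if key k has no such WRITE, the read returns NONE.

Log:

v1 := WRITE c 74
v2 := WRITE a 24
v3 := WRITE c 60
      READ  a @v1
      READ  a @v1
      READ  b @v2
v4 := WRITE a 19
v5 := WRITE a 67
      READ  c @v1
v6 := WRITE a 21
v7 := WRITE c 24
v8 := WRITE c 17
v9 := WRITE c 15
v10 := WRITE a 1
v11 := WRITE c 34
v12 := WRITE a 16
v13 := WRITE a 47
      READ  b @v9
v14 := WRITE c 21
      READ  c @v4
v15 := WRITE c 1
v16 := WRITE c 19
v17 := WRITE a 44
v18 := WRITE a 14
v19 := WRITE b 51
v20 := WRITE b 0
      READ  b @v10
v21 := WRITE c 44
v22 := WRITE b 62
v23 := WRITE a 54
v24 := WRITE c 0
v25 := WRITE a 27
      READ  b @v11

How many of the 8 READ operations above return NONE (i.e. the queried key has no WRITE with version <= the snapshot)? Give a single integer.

v1: WRITE c=74  (c history now [(1, 74)])
v2: WRITE a=24  (a history now [(2, 24)])
v3: WRITE c=60  (c history now [(1, 74), (3, 60)])
READ a @v1: history=[(2, 24)] -> no version <= 1 -> NONE
READ a @v1: history=[(2, 24)] -> no version <= 1 -> NONE
READ b @v2: history=[] -> no version <= 2 -> NONE
v4: WRITE a=19  (a history now [(2, 24), (4, 19)])
v5: WRITE a=67  (a history now [(2, 24), (4, 19), (5, 67)])
READ c @v1: history=[(1, 74), (3, 60)] -> pick v1 -> 74
v6: WRITE a=21  (a history now [(2, 24), (4, 19), (5, 67), (6, 21)])
v7: WRITE c=24  (c history now [(1, 74), (3, 60), (7, 24)])
v8: WRITE c=17  (c history now [(1, 74), (3, 60), (7, 24), (8, 17)])
v9: WRITE c=15  (c history now [(1, 74), (3, 60), (7, 24), (8, 17), (9, 15)])
v10: WRITE a=1  (a history now [(2, 24), (4, 19), (5, 67), (6, 21), (10, 1)])
v11: WRITE c=34  (c history now [(1, 74), (3, 60), (7, 24), (8, 17), (9, 15), (11, 34)])
v12: WRITE a=16  (a history now [(2, 24), (4, 19), (5, 67), (6, 21), (10, 1), (12, 16)])
v13: WRITE a=47  (a history now [(2, 24), (4, 19), (5, 67), (6, 21), (10, 1), (12, 16), (13, 47)])
READ b @v9: history=[] -> no version <= 9 -> NONE
v14: WRITE c=21  (c history now [(1, 74), (3, 60), (7, 24), (8, 17), (9, 15), (11, 34), (14, 21)])
READ c @v4: history=[(1, 74), (3, 60), (7, 24), (8, 17), (9, 15), (11, 34), (14, 21)] -> pick v3 -> 60
v15: WRITE c=1  (c history now [(1, 74), (3, 60), (7, 24), (8, 17), (9, 15), (11, 34), (14, 21), (15, 1)])
v16: WRITE c=19  (c history now [(1, 74), (3, 60), (7, 24), (8, 17), (9, 15), (11, 34), (14, 21), (15, 1), (16, 19)])
v17: WRITE a=44  (a history now [(2, 24), (4, 19), (5, 67), (6, 21), (10, 1), (12, 16), (13, 47), (17, 44)])
v18: WRITE a=14  (a history now [(2, 24), (4, 19), (5, 67), (6, 21), (10, 1), (12, 16), (13, 47), (17, 44), (18, 14)])
v19: WRITE b=51  (b history now [(19, 51)])
v20: WRITE b=0  (b history now [(19, 51), (20, 0)])
READ b @v10: history=[(19, 51), (20, 0)] -> no version <= 10 -> NONE
v21: WRITE c=44  (c history now [(1, 74), (3, 60), (7, 24), (8, 17), (9, 15), (11, 34), (14, 21), (15, 1), (16, 19), (21, 44)])
v22: WRITE b=62  (b history now [(19, 51), (20, 0), (22, 62)])
v23: WRITE a=54  (a history now [(2, 24), (4, 19), (5, 67), (6, 21), (10, 1), (12, 16), (13, 47), (17, 44), (18, 14), (23, 54)])
v24: WRITE c=0  (c history now [(1, 74), (3, 60), (7, 24), (8, 17), (9, 15), (11, 34), (14, 21), (15, 1), (16, 19), (21, 44), (24, 0)])
v25: WRITE a=27  (a history now [(2, 24), (4, 19), (5, 67), (6, 21), (10, 1), (12, 16), (13, 47), (17, 44), (18, 14), (23, 54), (25, 27)])
READ b @v11: history=[(19, 51), (20, 0), (22, 62)] -> no version <= 11 -> NONE
Read results in order: ['NONE', 'NONE', 'NONE', '74', 'NONE', '60', 'NONE', 'NONE']
NONE count = 6

Answer: 6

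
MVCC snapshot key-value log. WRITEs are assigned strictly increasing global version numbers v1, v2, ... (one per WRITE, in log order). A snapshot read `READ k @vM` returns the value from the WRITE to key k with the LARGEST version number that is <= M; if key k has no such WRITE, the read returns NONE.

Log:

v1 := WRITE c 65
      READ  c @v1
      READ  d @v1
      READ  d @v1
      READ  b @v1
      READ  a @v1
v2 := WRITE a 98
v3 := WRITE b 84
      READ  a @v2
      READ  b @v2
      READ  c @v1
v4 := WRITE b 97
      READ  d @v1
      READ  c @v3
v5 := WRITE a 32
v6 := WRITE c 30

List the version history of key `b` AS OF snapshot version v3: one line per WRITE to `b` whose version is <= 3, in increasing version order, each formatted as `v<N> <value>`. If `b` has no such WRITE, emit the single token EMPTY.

Answer: v3 84

Derivation:
Scan writes for key=b with version <= 3:
  v1 WRITE c 65 -> skip
  v2 WRITE a 98 -> skip
  v3 WRITE b 84 -> keep
  v4 WRITE b 97 -> drop (> snap)
  v5 WRITE a 32 -> skip
  v6 WRITE c 30 -> skip
Collected: [(3, 84)]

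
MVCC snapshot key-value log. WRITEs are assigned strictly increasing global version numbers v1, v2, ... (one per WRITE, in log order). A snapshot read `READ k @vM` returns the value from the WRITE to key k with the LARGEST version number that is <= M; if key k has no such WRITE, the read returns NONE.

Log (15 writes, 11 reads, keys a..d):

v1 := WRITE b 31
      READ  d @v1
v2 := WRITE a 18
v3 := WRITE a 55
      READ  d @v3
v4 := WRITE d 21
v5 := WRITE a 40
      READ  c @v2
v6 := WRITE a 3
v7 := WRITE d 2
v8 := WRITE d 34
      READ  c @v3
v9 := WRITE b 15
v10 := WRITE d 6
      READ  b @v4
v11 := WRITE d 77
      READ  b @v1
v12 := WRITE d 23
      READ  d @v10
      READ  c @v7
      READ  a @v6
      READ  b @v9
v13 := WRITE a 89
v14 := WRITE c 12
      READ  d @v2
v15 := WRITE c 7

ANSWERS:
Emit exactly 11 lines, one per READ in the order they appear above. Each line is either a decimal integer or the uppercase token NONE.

v1: WRITE b=31  (b history now [(1, 31)])
READ d @v1: history=[] -> no version <= 1 -> NONE
v2: WRITE a=18  (a history now [(2, 18)])
v3: WRITE a=55  (a history now [(2, 18), (3, 55)])
READ d @v3: history=[] -> no version <= 3 -> NONE
v4: WRITE d=21  (d history now [(4, 21)])
v5: WRITE a=40  (a history now [(2, 18), (3, 55), (5, 40)])
READ c @v2: history=[] -> no version <= 2 -> NONE
v6: WRITE a=3  (a history now [(2, 18), (3, 55), (5, 40), (6, 3)])
v7: WRITE d=2  (d history now [(4, 21), (7, 2)])
v8: WRITE d=34  (d history now [(4, 21), (7, 2), (8, 34)])
READ c @v3: history=[] -> no version <= 3 -> NONE
v9: WRITE b=15  (b history now [(1, 31), (9, 15)])
v10: WRITE d=6  (d history now [(4, 21), (7, 2), (8, 34), (10, 6)])
READ b @v4: history=[(1, 31), (9, 15)] -> pick v1 -> 31
v11: WRITE d=77  (d history now [(4, 21), (7, 2), (8, 34), (10, 6), (11, 77)])
READ b @v1: history=[(1, 31), (9, 15)] -> pick v1 -> 31
v12: WRITE d=23  (d history now [(4, 21), (7, 2), (8, 34), (10, 6), (11, 77), (12, 23)])
READ d @v10: history=[(4, 21), (7, 2), (8, 34), (10, 6), (11, 77), (12, 23)] -> pick v10 -> 6
READ c @v7: history=[] -> no version <= 7 -> NONE
READ a @v6: history=[(2, 18), (3, 55), (5, 40), (6, 3)] -> pick v6 -> 3
READ b @v9: history=[(1, 31), (9, 15)] -> pick v9 -> 15
v13: WRITE a=89  (a history now [(2, 18), (3, 55), (5, 40), (6, 3), (13, 89)])
v14: WRITE c=12  (c history now [(14, 12)])
READ d @v2: history=[(4, 21), (7, 2), (8, 34), (10, 6), (11, 77), (12, 23)] -> no version <= 2 -> NONE
v15: WRITE c=7  (c history now [(14, 12), (15, 7)])

Answer: NONE
NONE
NONE
NONE
31
31
6
NONE
3
15
NONE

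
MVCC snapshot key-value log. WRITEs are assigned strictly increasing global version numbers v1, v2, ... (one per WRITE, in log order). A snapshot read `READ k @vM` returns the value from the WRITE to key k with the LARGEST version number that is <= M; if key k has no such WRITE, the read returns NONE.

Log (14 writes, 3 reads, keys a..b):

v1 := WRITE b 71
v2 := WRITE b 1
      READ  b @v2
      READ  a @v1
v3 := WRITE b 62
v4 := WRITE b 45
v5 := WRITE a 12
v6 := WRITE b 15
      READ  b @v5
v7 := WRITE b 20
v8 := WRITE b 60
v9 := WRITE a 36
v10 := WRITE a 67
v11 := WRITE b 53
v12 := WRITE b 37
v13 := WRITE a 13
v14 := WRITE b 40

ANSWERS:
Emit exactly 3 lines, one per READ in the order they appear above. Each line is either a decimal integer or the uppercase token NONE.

Answer: 1
NONE
45

Derivation:
v1: WRITE b=71  (b history now [(1, 71)])
v2: WRITE b=1  (b history now [(1, 71), (2, 1)])
READ b @v2: history=[(1, 71), (2, 1)] -> pick v2 -> 1
READ a @v1: history=[] -> no version <= 1 -> NONE
v3: WRITE b=62  (b history now [(1, 71), (2, 1), (3, 62)])
v4: WRITE b=45  (b history now [(1, 71), (2, 1), (3, 62), (4, 45)])
v5: WRITE a=12  (a history now [(5, 12)])
v6: WRITE b=15  (b history now [(1, 71), (2, 1), (3, 62), (4, 45), (6, 15)])
READ b @v5: history=[(1, 71), (2, 1), (3, 62), (4, 45), (6, 15)] -> pick v4 -> 45
v7: WRITE b=20  (b history now [(1, 71), (2, 1), (3, 62), (4, 45), (6, 15), (7, 20)])
v8: WRITE b=60  (b history now [(1, 71), (2, 1), (3, 62), (4, 45), (6, 15), (7, 20), (8, 60)])
v9: WRITE a=36  (a history now [(5, 12), (9, 36)])
v10: WRITE a=67  (a history now [(5, 12), (9, 36), (10, 67)])
v11: WRITE b=53  (b history now [(1, 71), (2, 1), (3, 62), (4, 45), (6, 15), (7, 20), (8, 60), (11, 53)])
v12: WRITE b=37  (b history now [(1, 71), (2, 1), (3, 62), (4, 45), (6, 15), (7, 20), (8, 60), (11, 53), (12, 37)])
v13: WRITE a=13  (a history now [(5, 12), (9, 36), (10, 67), (13, 13)])
v14: WRITE b=40  (b history now [(1, 71), (2, 1), (3, 62), (4, 45), (6, 15), (7, 20), (8, 60), (11, 53), (12, 37), (14, 40)])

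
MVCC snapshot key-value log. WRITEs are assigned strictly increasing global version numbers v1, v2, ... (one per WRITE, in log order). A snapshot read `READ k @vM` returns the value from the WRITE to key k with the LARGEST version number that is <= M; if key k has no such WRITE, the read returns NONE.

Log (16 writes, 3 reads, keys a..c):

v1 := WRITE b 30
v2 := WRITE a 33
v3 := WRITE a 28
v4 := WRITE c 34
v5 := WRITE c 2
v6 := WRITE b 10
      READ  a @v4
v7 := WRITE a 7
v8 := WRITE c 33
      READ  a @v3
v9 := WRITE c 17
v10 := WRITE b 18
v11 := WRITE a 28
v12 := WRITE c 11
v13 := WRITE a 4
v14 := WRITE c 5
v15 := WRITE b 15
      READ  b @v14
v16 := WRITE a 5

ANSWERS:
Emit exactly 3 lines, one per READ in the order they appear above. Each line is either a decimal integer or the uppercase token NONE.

v1: WRITE b=30  (b history now [(1, 30)])
v2: WRITE a=33  (a history now [(2, 33)])
v3: WRITE a=28  (a history now [(2, 33), (3, 28)])
v4: WRITE c=34  (c history now [(4, 34)])
v5: WRITE c=2  (c history now [(4, 34), (5, 2)])
v6: WRITE b=10  (b history now [(1, 30), (6, 10)])
READ a @v4: history=[(2, 33), (3, 28)] -> pick v3 -> 28
v7: WRITE a=7  (a history now [(2, 33), (3, 28), (7, 7)])
v8: WRITE c=33  (c history now [(4, 34), (5, 2), (8, 33)])
READ a @v3: history=[(2, 33), (3, 28), (7, 7)] -> pick v3 -> 28
v9: WRITE c=17  (c history now [(4, 34), (5, 2), (8, 33), (9, 17)])
v10: WRITE b=18  (b history now [(1, 30), (6, 10), (10, 18)])
v11: WRITE a=28  (a history now [(2, 33), (3, 28), (7, 7), (11, 28)])
v12: WRITE c=11  (c history now [(4, 34), (5, 2), (8, 33), (9, 17), (12, 11)])
v13: WRITE a=4  (a history now [(2, 33), (3, 28), (7, 7), (11, 28), (13, 4)])
v14: WRITE c=5  (c history now [(4, 34), (5, 2), (8, 33), (9, 17), (12, 11), (14, 5)])
v15: WRITE b=15  (b history now [(1, 30), (6, 10), (10, 18), (15, 15)])
READ b @v14: history=[(1, 30), (6, 10), (10, 18), (15, 15)] -> pick v10 -> 18
v16: WRITE a=5  (a history now [(2, 33), (3, 28), (7, 7), (11, 28), (13, 4), (16, 5)])

Answer: 28
28
18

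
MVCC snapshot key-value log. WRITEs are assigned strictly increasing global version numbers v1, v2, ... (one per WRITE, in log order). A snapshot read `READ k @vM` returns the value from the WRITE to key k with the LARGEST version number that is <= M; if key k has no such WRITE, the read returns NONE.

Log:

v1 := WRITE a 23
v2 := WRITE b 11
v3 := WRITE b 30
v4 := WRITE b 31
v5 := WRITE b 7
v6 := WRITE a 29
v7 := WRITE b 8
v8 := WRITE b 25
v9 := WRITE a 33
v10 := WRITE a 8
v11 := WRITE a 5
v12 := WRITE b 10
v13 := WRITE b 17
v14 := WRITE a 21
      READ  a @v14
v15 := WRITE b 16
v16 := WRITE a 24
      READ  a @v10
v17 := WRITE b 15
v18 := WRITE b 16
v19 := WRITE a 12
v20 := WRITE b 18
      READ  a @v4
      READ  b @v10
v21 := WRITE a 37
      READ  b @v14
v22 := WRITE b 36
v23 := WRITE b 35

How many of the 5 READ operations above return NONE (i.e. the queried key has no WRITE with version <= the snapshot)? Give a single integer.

v1: WRITE a=23  (a history now [(1, 23)])
v2: WRITE b=11  (b history now [(2, 11)])
v3: WRITE b=30  (b history now [(2, 11), (3, 30)])
v4: WRITE b=31  (b history now [(2, 11), (3, 30), (4, 31)])
v5: WRITE b=7  (b history now [(2, 11), (3, 30), (4, 31), (5, 7)])
v6: WRITE a=29  (a history now [(1, 23), (6, 29)])
v7: WRITE b=8  (b history now [(2, 11), (3, 30), (4, 31), (5, 7), (7, 8)])
v8: WRITE b=25  (b history now [(2, 11), (3, 30), (4, 31), (5, 7), (7, 8), (8, 25)])
v9: WRITE a=33  (a history now [(1, 23), (6, 29), (9, 33)])
v10: WRITE a=8  (a history now [(1, 23), (6, 29), (9, 33), (10, 8)])
v11: WRITE a=5  (a history now [(1, 23), (6, 29), (9, 33), (10, 8), (11, 5)])
v12: WRITE b=10  (b history now [(2, 11), (3, 30), (4, 31), (5, 7), (7, 8), (8, 25), (12, 10)])
v13: WRITE b=17  (b history now [(2, 11), (3, 30), (4, 31), (5, 7), (7, 8), (8, 25), (12, 10), (13, 17)])
v14: WRITE a=21  (a history now [(1, 23), (6, 29), (9, 33), (10, 8), (11, 5), (14, 21)])
READ a @v14: history=[(1, 23), (6, 29), (9, 33), (10, 8), (11, 5), (14, 21)] -> pick v14 -> 21
v15: WRITE b=16  (b history now [(2, 11), (3, 30), (4, 31), (5, 7), (7, 8), (8, 25), (12, 10), (13, 17), (15, 16)])
v16: WRITE a=24  (a history now [(1, 23), (6, 29), (9, 33), (10, 8), (11, 5), (14, 21), (16, 24)])
READ a @v10: history=[(1, 23), (6, 29), (9, 33), (10, 8), (11, 5), (14, 21), (16, 24)] -> pick v10 -> 8
v17: WRITE b=15  (b history now [(2, 11), (3, 30), (4, 31), (5, 7), (7, 8), (8, 25), (12, 10), (13, 17), (15, 16), (17, 15)])
v18: WRITE b=16  (b history now [(2, 11), (3, 30), (4, 31), (5, 7), (7, 8), (8, 25), (12, 10), (13, 17), (15, 16), (17, 15), (18, 16)])
v19: WRITE a=12  (a history now [(1, 23), (6, 29), (9, 33), (10, 8), (11, 5), (14, 21), (16, 24), (19, 12)])
v20: WRITE b=18  (b history now [(2, 11), (3, 30), (4, 31), (5, 7), (7, 8), (8, 25), (12, 10), (13, 17), (15, 16), (17, 15), (18, 16), (20, 18)])
READ a @v4: history=[(1, 23), (6, 29), (9, 33), (10, 8), (11, 5), (14, 21), (16, 24), (19, 12)] -> pick v1 -> 23
READ b @v10: history=[(2, 11), (3, 30), (4, 31), (5, 7), (7, 8), (8, 25), (12, 10), (13, 17), (15, 16), (17, 15), (18, 16), (20, 18)] -> pick v8 -> 25
v21: WRITE a=37  (a history now [(1, 23), (6, 29), (9, 33), (10, 8), (11, 5), (14, 21), (16, 24), (19, 12), (21, 37)])
READ b @v14: history=[(2, 11), (3, 30), (4, 31), (5, 7), (7, 8), (8, 25), (12, 10), (13, 17), (15, 16), (17, 15), (18, 16), (20, 18)] -> pick v13 -> 17
v22: WRITE b=36  (b history now [(2, 11), (3, 30), (4, 31), (5, 7), (7, 8), (8, 25), (12, 10), (13, 17), (15, 16), (17, 15), (18, 16), (20, 18), (22, 36)])
v23: WRITE b=35  (b history now [(2, 11), (3, 30), (4, 31), (5, 7), (7, 8), (8, 25), (12, 10), (13, 17), (15, 16), (17, 15), (18, 16), (20, 18), (22, 36), (23, 35)])
Read results in order: ['21', '8', '23', '25', '17']
NONE count = 0

Answer: 0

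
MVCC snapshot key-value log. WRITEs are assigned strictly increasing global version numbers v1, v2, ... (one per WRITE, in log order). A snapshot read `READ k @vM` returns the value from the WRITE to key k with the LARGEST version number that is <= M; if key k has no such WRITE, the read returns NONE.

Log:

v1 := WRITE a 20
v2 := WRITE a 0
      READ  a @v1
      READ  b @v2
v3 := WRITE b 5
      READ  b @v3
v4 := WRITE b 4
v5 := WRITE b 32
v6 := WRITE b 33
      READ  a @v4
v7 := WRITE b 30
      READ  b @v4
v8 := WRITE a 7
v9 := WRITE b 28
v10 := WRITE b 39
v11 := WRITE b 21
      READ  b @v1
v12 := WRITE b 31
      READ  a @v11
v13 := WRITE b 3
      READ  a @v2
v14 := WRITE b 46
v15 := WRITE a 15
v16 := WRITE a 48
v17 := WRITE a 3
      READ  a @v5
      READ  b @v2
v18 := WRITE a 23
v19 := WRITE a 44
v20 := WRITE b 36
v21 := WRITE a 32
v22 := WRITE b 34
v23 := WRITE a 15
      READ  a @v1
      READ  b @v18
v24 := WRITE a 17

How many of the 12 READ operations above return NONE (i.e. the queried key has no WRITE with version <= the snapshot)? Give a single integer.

v1: WRITE a=20  (a history now [(1, 20)])
v2: WRITE a=0  (a history now [(1, 20), (2, 0)])
READ a @v1: history=[(1, 20), (2, 0)] -> pick v1 -> 20
READ b @v2: history=[] -> no version <= 2 -> NONE
v3: WRITE b=5  (b history now [(3, 5)])
READ b @v3: history=[(3, 5)] -> pick v3 -> 5
v4: WRITE b=4  (b history now [(3, 5), (4, 4)])
v5: WRITE b=32  (b history now [(3, 5), (4, 4), (5, 32)])
v6: WRITE b=33  (b history now [(3, 5), (4, 4), (5, 32), (6, 33)])
READ a @v4: history=[(1, 20), (2, 0)] -> pick v2 -> 0
v7: WRITE b=30  (b history now [(3, 5), (4, 4), (5, 32), (6, 33), (7, 30)])
READ b @v4: history=[(3, 5), (4, 4), (5, 32), (6, 33), (7, 30)] -> pick v4 -> 4
v8: WRITE a=7  (a history now [(1, 20), (2, 0), (8, 7)])
v9: WRITE b=28  (b history now [(3, 5), (4, 4), (5, 32), (6, 33), (7, 30), (9, 28)])
v10: WRITE b=39  (b history now [(3, 5), (4, 4), (5, 32), (6, 33), (7, 30), (9, 28), (10, 39)])
v11: WRITE b=21  (b history now [(3, 5), (4, 4), (5, 32), (6, 33), (7, 30), (9, 28), (10, 39), (11, 21)])
READ b @v1: history=[(3, 5), (4, 4), (5, 32), (6, 33), (7, 30), (9, 28), (10, 39), (11, 21)] -> no version <= 1 -> NONE
v12: WRITE b=31  (b history now [(3, 5), (4, 4), (5, 32), (6, 33), (7, 30), (9, 28), (10, 39), (11, 21), (12, 31)])
READ a @v11: history=[(1, 20), (2, 0), (8, 7)] -> pick v8 -> 7
v13: WRITE b=3  (b history now [(3, 5), (4, 4), (5, 32), (6, 33), (7, 30), (9, 28), (10, 39), (11, 21), (12, 31), (13, 3)])
READ a @v2: history=[(1, 20), (2, 0), (8, 7)] -> pick v2 -> 0
v14: WRITE b=46  (b history now [(3, 5), (4, 4), (5, 32), (6, 33), (7, 30), (9, 28), (10, 39), (11, 21), (12, 31), (13, 3), (14, 46)])
v15: WRITE a=15  (a history now [(1, 20), (2, 0), (8, 7), (15, 15)])
v16: WRITE a=48  (a history now [(1, 20), (2, 0), (8, 7), (15, 15), (16, 48)])
v17: WRITE a=3  (a history now [(1, 20), (2, 0), (8, 7), (15, 15), (16, 48), (17, 3)])
READ a @v5: history=[(1, 20), (2, 0), (8, 7), (15, 15), (16, 48), (17, 3)] -> pick v2 -> 0
READ b @v2: history=[(3, 5), (4, 4), (5, 32), (6, 33), (7, 30), (9, 28), (10, 39), (11, 21), (12, 31), (13, 3), (14, 46)] -> no version <= 2 -> NONE
v18: WRITE a=23  (a history now [(1, 20), (2, 0), (8, 7), (15, 15), (16, 48), (17, 3), (18, 23)])
v19: WRITE a=44  (a history now [(1, 20), (2, 0), (8, 7), (15, 15), (16, 48), (17, 3), (18, 23), (19, 44)])
v20: WRITE b=36  (b history now [(3, 5), (4, 4), (5, 32), (6, 33), (7, 30), (9, 28), (10, 39), (11, 21), (12, 31), (13, 3), (14, 46), (20, 36)])
v21: WRITE a=32  (a history now [(1, 20), (2, 0), (8, 7), (15, 15), (16, 48), (17, 3), (18, 23), (19, 44), (21, 32)])
v22: WRITE b=34  (b history now [(3, 5), (4, 4), (5, 32), (6, 33), (7, 30), (9, 28), (10, 39), (11, 21), (12, 31), (13, 3), (14, 46), (20, 36), (22, 34)])
v23: WRITE a=15  (a history now [(1, 20), (2, 0), (8, 7), (15, 15), (16, 48), (17, 3), (18, 23), (19, 44), (21, 32), (23, 15)])
READ a @v1: history=[(1, 20), (2, 0), (8, 7), (15, 15), (16, 48), (17, 3), (18, 23), (19, 44), (21, 32), (23, 15)] -> pick v1 -> 20
READ b @v18: history=[(3, 5), (4, 4), (5, 32), (6, 33), (7, 30), (9, 28), (10, 39), (11, 21), (12, 31), (13, 3), (14, 46), (20, 36), (22, 34)] -> pick v14 -> 46
v24: WRITE a=17  (a history now [(1, 20), (2, 0), (8, 7), (15, 15), (16, 48), (17, 3), (18, 23), (19, 44), (21, 32), (23, 15), (24, 17)])
Read results in order: ['20', 'NONE', '5', '0', '4', 'NONE', '7', '0', '0', 'NONE', '20', '46']
NONE count = 3

Answer: 3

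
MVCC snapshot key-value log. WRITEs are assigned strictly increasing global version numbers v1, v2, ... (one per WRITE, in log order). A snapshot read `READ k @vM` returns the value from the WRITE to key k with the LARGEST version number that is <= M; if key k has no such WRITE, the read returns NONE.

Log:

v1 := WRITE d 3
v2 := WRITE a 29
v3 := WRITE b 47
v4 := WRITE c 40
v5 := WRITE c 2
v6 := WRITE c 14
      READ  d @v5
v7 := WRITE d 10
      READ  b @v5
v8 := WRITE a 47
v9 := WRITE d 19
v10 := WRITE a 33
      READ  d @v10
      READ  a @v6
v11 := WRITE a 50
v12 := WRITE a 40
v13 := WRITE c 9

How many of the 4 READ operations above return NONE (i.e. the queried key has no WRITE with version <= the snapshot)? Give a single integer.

v1: WRITE d=3  (d history now [(1, 3)])
v2: WRITE a=29  (a history now [(2, 29)])
v3: WRITE b=47  (b history now [(3, 47)])
v4: WRITE c=40  (c history now [(4, 40)])
v5: WRITE c=2  (c history now [(4, 40), (5, 2)])
v6: WRITE c=14  (c history now [(4, 40), (5, 2), (6, 14)])
READ d @v5: history=[(1, 3)] -> pick v1 -> 3
v7: WRITE d=10  (d history now [(1, 3), (7, 10)])
READ b @v5: history=[(3, 47)] -> pick v3 -> 47
v8: WRITE a=47  (a history now [(2, 29), (8, 47)])
v9: WRITE d=19  (d history now [(1, 3), (7, 10), (9, 19)])
v10: WRITE a=33  (a history now [(2, 29), (8, 47), (10, 33)])
READ d @v10: history=[(1, 3), (7, 10), (9, 19)] -> pick v9 -> 19
READ a @v6: history=[(2, 29), (8, 47), (10, 33)] -> pick v2 -> 29
v11: WRITE a=50  (a history now [(2, 29), (8, 47), (10, 33), (11, 50)])
v12: WRITE a=40  (a history now [(2, 29), (8, 47), (10, 33), (11, 50), (12, 40)])
v13: WRITE c=9  (c history now [(4, 40), (5, 2), (6, 14), (13, 9)])
Read results in order: ['3', '47', '19', '29']
NONE count = 0

Answer: 0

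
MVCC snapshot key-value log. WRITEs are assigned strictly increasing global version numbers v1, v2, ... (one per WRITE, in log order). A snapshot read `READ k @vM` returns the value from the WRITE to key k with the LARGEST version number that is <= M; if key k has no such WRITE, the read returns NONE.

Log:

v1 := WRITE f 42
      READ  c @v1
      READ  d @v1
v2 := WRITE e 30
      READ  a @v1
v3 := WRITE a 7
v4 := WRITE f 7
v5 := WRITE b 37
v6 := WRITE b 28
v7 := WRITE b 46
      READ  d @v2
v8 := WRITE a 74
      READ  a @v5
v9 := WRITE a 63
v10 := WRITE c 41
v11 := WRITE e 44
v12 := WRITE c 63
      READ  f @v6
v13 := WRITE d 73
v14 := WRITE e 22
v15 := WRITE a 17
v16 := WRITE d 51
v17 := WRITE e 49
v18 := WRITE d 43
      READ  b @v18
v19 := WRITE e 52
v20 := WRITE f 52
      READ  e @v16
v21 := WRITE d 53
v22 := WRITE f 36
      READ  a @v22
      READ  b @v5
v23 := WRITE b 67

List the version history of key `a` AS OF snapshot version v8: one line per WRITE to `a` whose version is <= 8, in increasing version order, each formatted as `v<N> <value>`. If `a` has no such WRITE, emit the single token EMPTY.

Scan writes for key=a with version <= 8:
  v1 WRITE f 42 -> skip
  v2 WRITE e 30 -> skip
  v3 WRITE a 7 -> keep
  v4 WRITE f 7 -> skip
  v5 WRITE b 37 -> skip
  v6 WRITE b 28 -> skip
  v7 WRITE b 46 -> skip
  v8 WRITE a 74 -> keep
  v9 WRITE a 63 -> drop (> snap)
  v10 WRITE c 41 -> skip
  v11 WRITE e 44 -> skip
  v12 WRITE c 63 -> skip
  v13 WRITE d 73 -> skip
  v14 WRITE e 22 -> skip
  v15 WRITE a 17 -> drop (> snap)
  v16 WRITE d 51 -> skip
  v17 WRITE e 49 -> skip
  v18 WRITE d 43 -> skip
  v19 WRITE e 52 -> skip
  v20 WRITE f 52 -> skip
  v21 WRITE d 53 -> skip
  v22 WRITE f 36 -> skip
  v23 WRITE b 67 -> skip
Collected: [(3, 7), (8, 74)]

Answer: v3 7
v8 74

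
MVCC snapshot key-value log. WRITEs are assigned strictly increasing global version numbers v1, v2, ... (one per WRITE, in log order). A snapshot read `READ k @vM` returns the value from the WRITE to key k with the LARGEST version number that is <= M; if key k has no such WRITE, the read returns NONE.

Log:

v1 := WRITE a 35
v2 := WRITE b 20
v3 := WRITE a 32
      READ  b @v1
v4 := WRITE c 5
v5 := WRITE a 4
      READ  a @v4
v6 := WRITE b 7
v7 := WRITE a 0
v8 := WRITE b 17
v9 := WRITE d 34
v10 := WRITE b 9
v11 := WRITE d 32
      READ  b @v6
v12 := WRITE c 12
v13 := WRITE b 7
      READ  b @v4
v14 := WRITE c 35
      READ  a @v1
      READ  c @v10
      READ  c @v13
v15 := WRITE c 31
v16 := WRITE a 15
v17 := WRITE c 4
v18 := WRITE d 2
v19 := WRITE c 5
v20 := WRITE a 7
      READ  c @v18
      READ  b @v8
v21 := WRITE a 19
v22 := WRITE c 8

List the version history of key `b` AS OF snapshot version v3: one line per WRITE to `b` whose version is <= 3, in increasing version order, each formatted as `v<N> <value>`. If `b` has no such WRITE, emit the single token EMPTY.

Scan writes for key=b with version <= 3:
  v1 WRITE a 35 -> skip
  v2 WRITE b 20 -> keep
  v3 WRITE a 32 -> skip
  v4 WRITE c 5 -> skip
  v5 WRITE a 4 -> skip
  v6 WRITE b 7 -> drop (> snap)
  v7 WRITE a 0 -> skip
  v8 WRITE b 17 -> drop (> snap)
  v9 WRITE d 34 -> skip
  v10 WRITE b 9 -> drop (> snap)
  v11 WRITE d 32 -> skip
  v12 WRITE c 12 -> skip
  v13 WRITE b 7 -> drop (> snap)
  v14 WRITE c 35 -> skip
  v15 WRITE c 31 -> skip
  v16 WRITE a 15 -> skip
  v17 WRITE c 4 -> skip
  v18 WRITE d 2 -> skip
  v19 WRITE c 5 -> skip
  v20 WRITE a 7 -> skip
  v21 WRITE a 19 -> skip
  v22 WRITE c 8 -> skip
Collected: [(2, 20)]

Answer: v2 20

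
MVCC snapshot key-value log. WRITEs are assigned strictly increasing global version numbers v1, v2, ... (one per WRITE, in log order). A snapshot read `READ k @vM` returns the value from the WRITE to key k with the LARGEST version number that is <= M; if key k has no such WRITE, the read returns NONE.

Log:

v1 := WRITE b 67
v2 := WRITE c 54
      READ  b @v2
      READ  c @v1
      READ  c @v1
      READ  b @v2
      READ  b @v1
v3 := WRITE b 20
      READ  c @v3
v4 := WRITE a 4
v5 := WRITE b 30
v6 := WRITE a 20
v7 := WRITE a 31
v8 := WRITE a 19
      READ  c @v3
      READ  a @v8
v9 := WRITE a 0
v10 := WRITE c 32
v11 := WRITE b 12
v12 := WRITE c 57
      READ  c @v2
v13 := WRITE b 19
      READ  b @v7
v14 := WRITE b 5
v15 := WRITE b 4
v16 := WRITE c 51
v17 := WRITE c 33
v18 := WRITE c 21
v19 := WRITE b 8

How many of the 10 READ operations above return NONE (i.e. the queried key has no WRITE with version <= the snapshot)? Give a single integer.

v1: WRITE b=67  (b history now [(1, 67)])
v2: WRITE c=54  (c history now [(2, 54)])
READ b @v2: history=[(1, 67)] -> pick v1 -> 67
READ c @v1: history=[(2, 54)] -> no version <= 1 -> NONE
READ c @v1: history=[(2, 54)] -> no version <= 1 -> NONE
READ b @v2: history=[(1, 67)] -> pick v1 -> 67
READ b @v1: history=[(1, 67)] -> pick v1 -> 67
v3: WRITE b=20  (b history now [(1, 67), (3, 20)])
READ c @v3: history=[(2, 54)] -> pick v2 -> 54
v4: WRITE a=4  (a history now [(4, 4)])
v5: WRITE b=30  (b history now [(1, 67), (3, 20), (5, 30)])
v6: WRITE a=20  (a history now [(4, 4), (6, 20)])
v7: WRITE a=31  (a history now [(4, 4), (6, 20), (7, 31)])
v8: WRITE a=19  (a history now [(4, 4), (6, 20), (7, 31), (8, 19)])
READ c @v3: history=[(2, 54)] -> pick v2 -> 54
READ a @v8: history=[(4, 4), (6, 20), (7, 31), (8, 19)] -> pick v8 -> 19
v9: WRITE a=0  (a history now [(4, 4), (6, 20), (7, 31), (8, 19), (9, 0)])
v10: WRITE c=32  (c history now [(2, 54), (10, 32)])
v11: WRITE b=12  (b history now [(1, 67), (3, 20), (5, 30), (11, 12)])
v12: WRITE c=57  (c history now [(2, 54), (10, 32), (12, 57)])
READ c @v2: history=[(2, 54), (10, 32), (12, 57)] -> pick v2 -> 54
v13: WRITE b=19  (b history now [(1, 67), (3, 20), (5, 30), (11, 12), (13, 19)])
READ b @v7: history=[(1, 67), (3, 20), (5, 30), (11, 12), (13, 19)] -> pick v5 -> 30
v14: WRITE b=5  (b history now [(1, 67), (3, 20), (5, 30), (11, 12), (13, 19), (14, 5)])
v15: WRITE b=4  (b history now [(1, 67), (3, 20), (5, 30), (11, 12), (13, 19), (14, 5), (15, 4)])
v16: WRITE c=51  (c history now [(2, 54), (10, 32), (12, 57), (16, 51)])
v17: WRITE c=33  (c history now [(2, 54), (10, 32), (12, 57), (16, 51), (17, 33)])
v18: WRITE c=21  (c history now [(2, 54), (10, 32), (12, 57), (16, 51), (17, 33), (18, 21)])
v19: WRITE b=8  (b history now [(1, 67), (3, 20), (5, 30), (11, 12), (13, 19), (14, 5), (15, 4), (19, 8)])
Read results in order: ['67', 'NONE', 'NONE', '67', '67', '54', '54', '19', '54', '30']
NONE count = 2

Answer: 2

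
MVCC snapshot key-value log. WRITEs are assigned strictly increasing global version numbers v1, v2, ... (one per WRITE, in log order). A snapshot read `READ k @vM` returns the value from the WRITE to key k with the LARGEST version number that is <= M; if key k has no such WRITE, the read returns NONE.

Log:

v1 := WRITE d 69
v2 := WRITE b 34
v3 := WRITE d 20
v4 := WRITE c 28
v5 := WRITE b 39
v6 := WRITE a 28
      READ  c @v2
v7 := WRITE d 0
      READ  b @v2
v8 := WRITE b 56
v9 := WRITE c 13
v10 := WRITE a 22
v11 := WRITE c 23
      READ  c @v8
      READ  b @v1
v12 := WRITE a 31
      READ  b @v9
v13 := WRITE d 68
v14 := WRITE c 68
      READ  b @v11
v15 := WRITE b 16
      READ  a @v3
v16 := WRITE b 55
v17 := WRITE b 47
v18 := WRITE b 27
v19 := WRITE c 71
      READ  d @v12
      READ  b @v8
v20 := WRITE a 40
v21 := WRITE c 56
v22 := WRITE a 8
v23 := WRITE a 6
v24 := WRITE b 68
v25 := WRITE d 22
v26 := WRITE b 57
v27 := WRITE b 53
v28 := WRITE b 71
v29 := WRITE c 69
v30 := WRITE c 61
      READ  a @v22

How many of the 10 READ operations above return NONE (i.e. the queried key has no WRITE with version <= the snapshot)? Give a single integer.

Answer: 3

Derivation:
v1: WRITE d=69  (d history now [(1, 69)])
v2: WRITE b=34  (b history now [(2, 34)])
v3: WRITE d=20  (d history now [(1, 69), (3, 20)])
v4: WRITE c=28  (c history now [(4, 28)])
v5: WRITE b=39  (b history now [(2, 34), (5, 39)])
v6: WRITE a=28  (a history now [(6, 28)])
READ c @v2: history=[(4, 28)] -> no version <= 2 -> NONE
v7: WRITE d=0  (d history now [(1, 69), (3, 20), (7, 0)])
READ b @v2: history=[(2, 34), (5, 39)] -> pick v2 -> 34
v8: WRITE b=56  (b history now [(2, 34), (5, 39), (8, 56)])
v9: WRITE c=13  (c history now [(4, 28), (9, 13)])
v10: WRITE a=22  (a history now [(6, 28), (10, 22)])
v11: WRITE c=23  (c history now [(4, 28), (9, 13), (11, 23)])
READ c @v8: history=[(4, 28), (9, 13), (11, 23)] -> pick v4 -> 28
READ b @v1: history=[(2, 34), (5, 39), (8, 56)] -> no version <= 1 -> NONE
v12: WRITE a=31  (a history now [(6, 28), (10, 22), (12, 31)])
READ b @v9: history=[(2, 34), (5, 39), (8, 56)] -> pick v8 -> 56
v13: WRITE d=68  (d history now [(1, 69), (3, 20), (7, 0), (13, 68)])
v14: WRITE c=68  (c history now [(4, 28), (9, 13), (11, 23), (14, 68)])
READ b @v11: history=[(2, 34), (5, 39), (8, 56)] -> pick v8 -> 56
v15: WRITE b=16  (b history now [(2, 34), (5, 39), (8, 56), (15, 16)])
READ a @v3: history=[(6, 28), (10, 22), (12, 31)] -> no version <= 3 -> NONE
v16: WRITE b=55  (b history now [(2, 34), (5, 39), (8, 56), (15, 16), (16, 55)])
v17: WRITE b=47  (b history now [(2, 34), (5, 39), (8, 56), (15, 16), (16, 55), (17, 47)])
v18: WRITE b=27  (b history now [(2, 34), (5, 39), (8, 56), (15, 16), (16, 55), (17, 47), (18, 27)])
v19: WRITE c=71  (c history now [(4, 28), (9, 13), (11, 23), (14, 68), (19, 71)])
READ d @v12: history=[(1, 69), (3, 20), (7, 0), (13, 68)] -> pick v7 -> 0
READ b @v8: history=[(2, 34), (5, 39), (8, 56), (15, 16), (16, 55), (17, 47), (18, 27)] -> pick v8 -> 56
v20: WRITE a=40  (a history now [(6, 28), (10, 22), (12, 31), (20, 40)])
v21: WRITE c=56  (c history now [(4, 28), (9, 13), (11, 23), (14, 68), (19, 71), (21, 56)])
v22: WRITE a=8  (a history now [(6, 28), (10, 22), (12, 31), (20, 40), (22, 8)])
v23: WRITE a=6  (a history now [(6, 28), (10, 22), (12, 31), (20, 40), (22, 8), (23, 6)])
v24: WRITE b=68  (b history now [(2, 34), (5, 39), (8, 56), (15, 16), (16, 55), (17, 47), (18, 27), (24, 68)])
v25: WRITE d=22  (d history now [(1, 69), (3, 20), (7, 0), (13, 68), (25, 22)])
v26: WRITE b=57  (b history now [(2, 34), (5, 39), (8, 56), (15, 16), (16, 55), (17, 47), (18, 27), (24, 68), (26, 57)])
v27: WRITE b=53  (b history now [(2, 34), (5, 39), (8, 56), (15, 16), (16, 55), (17, 47), (18, 27), (24, 68), (26, 57), (27, 53)])
v28: WRITE b=71  (b history now [(2, 34), (5, 39), (8, 56), (15, 16), (16, 55), (17, 47), (18, 27), (24, 68), (26, 57), (27, 53), (28, 71)])
v29: WRITE c=69  (c history now [(4, 28), (9, 13), (11, 23), (14, 68), (19, 71), (21, 56), (29, 69)])
v30: WRITE c=61  (c history now [(4, 28), (9, 13), (11, 23), (14, 68), (19, 71), (21, 56), (29, 69), (30, 61)])
READ a @v22: history=[(6, 28), (10, 22), (12, 31), (20, 40), (22, 8), (23, 6)] -> pick v22 -> 8
Read results in order: ['NONE', '34', '28', 'NONE', '56', '56', 'NONE', '0', '56', '8']
NONE count = 3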